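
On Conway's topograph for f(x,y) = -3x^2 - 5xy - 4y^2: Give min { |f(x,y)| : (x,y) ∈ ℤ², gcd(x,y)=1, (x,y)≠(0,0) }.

translate: b→-1 (≡5 mod 6), so (3,5,4)→(3,-1,2)
flip: (3,-1,2)→(2,1,3)
reduced (well bottom): (2,1,3) with a≤c, −a<b≤a
well minimum |f| = |-2| = 2 (negative-definite)

2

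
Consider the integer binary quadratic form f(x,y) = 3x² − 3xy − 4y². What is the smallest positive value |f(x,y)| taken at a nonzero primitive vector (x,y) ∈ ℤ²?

descent: ρ → (-4,3,3)  [lands on river]
river: ρ → (3,3,-4)
river: ρ → (-4,5,2)
river: ρ → (2,7,-1)
river: ρ → (-1,7,2)
river: ρ → (2,5,-4)
closes: descent 1, river 6
min |a| on river = 1

1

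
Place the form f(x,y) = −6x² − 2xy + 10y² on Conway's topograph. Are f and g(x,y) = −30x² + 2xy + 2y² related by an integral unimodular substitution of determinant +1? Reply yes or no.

D₁ = 244, D₂ = 244
river cycle of f (length 6): (-6, 10, 6), (6, 14, -2), (-2, 14, 6), (6, 10, -6), (-6, 14, 2), (2, 14, -6)
river cycle of g (length 6): (2, 14, -6), (-6, 10, 6), (6, 14, -2), (-2, 14, 6), (6, 10, -6), (-6, 14, 2)
cycles coincide ⇒ equivalent

yes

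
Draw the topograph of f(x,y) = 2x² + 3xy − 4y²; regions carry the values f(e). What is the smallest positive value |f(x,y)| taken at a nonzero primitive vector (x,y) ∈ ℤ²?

river: ρ → (-4,5,1)
river: ρ → (1,5,-4)
river: ρ → (-4,3,2)
river: ρ → (2,5,-2)
river: ρ → (-2,3,4)
river: ρ → (4,5,-1)
river: ρ → (-1,5,4)
river: ρ → (4,3,-2)
river: ρ → (-2,5,2)
river: ρ → (2,3,-4)
closes: descent 0, river 10
min |a| on river = 1

1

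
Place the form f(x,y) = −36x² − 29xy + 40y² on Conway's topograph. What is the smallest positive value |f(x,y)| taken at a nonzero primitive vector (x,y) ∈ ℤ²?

descent: ρ → (40,29,-36)  [lands on river]
river: ρ → (-36,43,33)
river: ρ → (33,23,-46)
river: ρ → (-46,69,10)
river: ρ → (10,71,-39)
river: ρ → (-39,7,42)
river: ρ → (42,77,-4)
river: ρ → (-4,75,61)
river: ρ → (61,47,-18)
river: ρ → (-18,61,40)
river: ρ → (40,19,-39)
river: ρ → (-39,59,20)
river: ρ → (20,61,-36)
river: ρ → (-36,11,45)
river: ρ → (45,79,-2)
river: ρ → (-2,81,5)
river: ρ → (5,79,-18)
river: ρ → (-18,65,33)
river: ρ → (33,67,-16)
river: ρ → (-16,61,45)
river: ρ → (45,29,-32)
river: ρ → (-32,35,42)
river: ρ → (42,49,-25)
river: ρ → (-25,51,40)
closes: descent 1, river 24
min |a| on river = 2

2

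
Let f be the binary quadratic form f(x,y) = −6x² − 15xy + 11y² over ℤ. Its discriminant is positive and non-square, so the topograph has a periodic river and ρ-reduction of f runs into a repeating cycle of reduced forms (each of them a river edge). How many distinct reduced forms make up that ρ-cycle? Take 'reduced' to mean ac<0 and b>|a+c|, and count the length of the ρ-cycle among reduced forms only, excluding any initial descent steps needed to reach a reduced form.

D = 489, ⌊√D⌋ = 22
descent: ρ → (11,15,-6)  [lands on river]
river: ρ → (-6,21,2)
river: ρ → (2,19,-16)
river: ρ → (-16,13,5)
river: ρ → (5,17,-10)
river: ρ → (-10,3,12)
river: ρ → (12,21,-1)
river: ρ → (-1,21,12)
river: ρ → (12,3,-10)
river: ρ → (-10,17,5)
river: ρ → (5,13,-16)
river: ρ → (-16,19,2)
river: ρ → (2,21,-6)
river: ρ → (-6,15,11)
river: ρ → (11,7,-10)
river: ρ → (-10,13,8)
river: ρ → (8,19,-4)
river: ρ → (-4,21,3)
river: ρ → (3,21,-4)
river: ρ → (-4,19,8)
river: ρ → (8,13,-10)
river: ρ → (-10,7,11)
ρ-cycle length = 22 (tail of 1 descent step not counted)

22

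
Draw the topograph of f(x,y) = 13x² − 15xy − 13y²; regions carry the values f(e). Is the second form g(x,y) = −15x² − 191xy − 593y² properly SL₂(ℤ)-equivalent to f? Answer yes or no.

D₁ = 901, D₂ = 901
river cycle of f (length 14): (-13, 15, 13), (13, 11, -15), (-15, 19, 9), (9, 17, -17), (-17, 17, 9), (9, 19, -15), (-15, 11, 13), (13, 15, -13), (-13, 11, 15), (15, 19, -9), … (4 more)
river cycle of g (length 14): (-15, 19, 9), (9, 17, -17), (-17, 17, 9), (9, 19, -15), (-15, 11, 13), (13, 15, -13), (-13, 11, 15), (15, 19, -9), (-9, 17, 17), (17, 17, -9), … (4 more)
cycles coincide ⇒ equivalent

yes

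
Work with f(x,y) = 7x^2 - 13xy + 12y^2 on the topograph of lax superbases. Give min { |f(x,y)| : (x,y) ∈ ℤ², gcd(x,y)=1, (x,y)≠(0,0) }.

translate: b→1 (≡-13 mod 14), so (7,-13,12)→(7,1,6)
flip: (7,1,6)→(6,-1,7)
reduced (well bottom): (6,-1,7) with a≤c, −a<b≤a
well minimum = a = 6

6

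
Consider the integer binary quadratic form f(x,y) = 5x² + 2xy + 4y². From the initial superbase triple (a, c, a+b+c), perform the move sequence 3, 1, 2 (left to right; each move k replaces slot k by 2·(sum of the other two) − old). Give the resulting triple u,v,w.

start (5,4,11) = (f(1,0),f(0,1),f(1,1))
replace slot 3: 2·(5+4) − 11 = 7 → (5,4,7)
replace slot 1: 2·(4+7) − 5 = 17 → (17,4,7)
replace slot 2: 2·(17+7) − 4 = 44 → (17,44,7)

17,44,7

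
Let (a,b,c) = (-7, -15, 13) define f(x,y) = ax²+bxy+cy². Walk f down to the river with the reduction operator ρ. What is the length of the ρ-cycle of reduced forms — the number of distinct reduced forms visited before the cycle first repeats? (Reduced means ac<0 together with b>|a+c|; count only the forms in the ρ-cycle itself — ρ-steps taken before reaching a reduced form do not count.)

D = 589, ⌊√D⌋ = 24
descent: ρ → (13,15,-7)  [lands on river]
river: ρ → (-7,13,15)
river: ρ → (15,17,-5)
river: ρ → (-5,23,3)
river: ρ → (3,19,-19)
river: ρ → (-19,19,3)
river: ρ → (3,23,-5)
river: ρ → (-5,17,15)
river: ρ → (15,13,-7)
river: ρ → (-7,15,13)
river: ρ → (13,11,-9)
river: ρ → (-9,7,15)
river: ρ → (15,23,-1)
river: ρ → (-1,23,15)
river: ρ → (15,7,-9)
river: ρ → (-9,11,13)
ρ-cycle length = 16 (tail of 1 descent step not counted)

16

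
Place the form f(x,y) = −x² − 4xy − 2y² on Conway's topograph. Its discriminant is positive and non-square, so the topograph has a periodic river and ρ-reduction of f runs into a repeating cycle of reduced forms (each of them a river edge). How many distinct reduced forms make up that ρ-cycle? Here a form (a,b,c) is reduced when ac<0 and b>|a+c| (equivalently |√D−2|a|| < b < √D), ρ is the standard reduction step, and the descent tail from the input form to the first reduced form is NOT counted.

D = 8, ⌊√D⌋ = 2
descent: ρ → (-2,0,1)
descent: ρ → (1,2,-1)  [lands on river]
river: ρ → (-1,2,1)
ρ-cycle length = 2 (tail of 2 descent steps not counted)

2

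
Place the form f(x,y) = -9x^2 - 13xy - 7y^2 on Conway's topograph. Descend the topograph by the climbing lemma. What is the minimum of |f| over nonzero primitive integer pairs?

translate: b→-5 (≡13 mod 18), so (9,13,7)→(9,-5,3)
flip: (9,-5,3)→(3,5,9)
translate: b→-1 (≡5 mod 6), so (3,5,9)→(3,-1,7)
reduced (well bottom): (3,-1,7) with a≤c, −a<b≤a
well minimum |f| = |-3| = 3 (negative-definite)

3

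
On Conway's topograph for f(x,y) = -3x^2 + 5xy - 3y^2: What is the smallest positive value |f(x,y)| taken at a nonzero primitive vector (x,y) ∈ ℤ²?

translate: b→1 (≡-5 mod 6), so (3,-5,3)→(3,1,1)
flip: (3,1,1)→(1,-1,3)
translate: b→1 (≡-1 mod 2), so (1,-1,3)→(1,1,3)
reduced (well bottom): (1,1,3) with a≤c, −a<b≤a
well minimum |f| = |-1| = 1 (negative-definite)

1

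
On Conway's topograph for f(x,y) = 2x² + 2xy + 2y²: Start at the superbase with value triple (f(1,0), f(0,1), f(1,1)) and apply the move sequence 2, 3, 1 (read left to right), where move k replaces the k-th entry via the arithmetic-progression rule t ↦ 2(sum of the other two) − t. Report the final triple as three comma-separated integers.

start (2,2,6) = (f(1,0),f(0,1),f(1,1))
replace slot 2: 2·(2+6) − 2 = 14 → (2,14,6)
replace slot 3: 2·(2+14) − 6 = 26 → (2,14,26)
replace slot 1: 2·(14+26) − 2 = 78 → (78,14,26)

78,14,26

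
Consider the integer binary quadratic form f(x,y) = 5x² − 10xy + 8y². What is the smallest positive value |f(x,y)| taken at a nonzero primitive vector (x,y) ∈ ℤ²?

translate: b→0 (≡-10 mod 10), so (5,-10,8)→(5,0,3)
flip: (5,0,3)→(3,0,5)
reduced (well bottom): (3,0,5) with a≤c, −a<b≤a
well minimum = a = 3

3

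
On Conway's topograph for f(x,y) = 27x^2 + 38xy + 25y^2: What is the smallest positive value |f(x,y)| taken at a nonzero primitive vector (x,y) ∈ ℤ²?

translate: b→-16 (≡38 mod 54), so (27,38,25)→(27,-16,14)
flip: (27,-16,14)→(14,16,27)
translate: b→-12 (≡16 mod 28), so (14,16,27)→(14,-12,25)
reduced (well bottom): (14,-12,25) with a≤c, −a<b≤a
well minimum = a = 14

14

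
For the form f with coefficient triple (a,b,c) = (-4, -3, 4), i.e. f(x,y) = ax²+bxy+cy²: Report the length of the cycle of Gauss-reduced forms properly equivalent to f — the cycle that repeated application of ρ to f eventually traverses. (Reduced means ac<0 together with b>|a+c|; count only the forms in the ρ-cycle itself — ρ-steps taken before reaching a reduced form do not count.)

D = 73, ⌊√D⌋ = 8
descent: ρ → (4,3,-4)  [lands on river]
river: ρ → (-4,5,3)
river: ρ → (3,7,-2)
river: ρ → (-2,5,6)
river: ρ → (6,7,-1)
river: ρ → (-1,7,6)
river: ρ → (6,5,-2)
river: ρ → (-2,7,3)
river: ρ → (3,5,-4)
river: ρ → (-4,3,4)
river: ρ → (4,5,-3)
river: ρ → (-3,7,2)
river: ρ → (2,5,-6)
river: ρ → (-6,7,1)
river: ρ → (1,7,-6)
river: ρ → (-6,5,2)
river: ρ → (2,7,-3)
river: ρ → (-3,5,4)
ρ-cycle length = 18 (tail of 1 descent step not counted)

18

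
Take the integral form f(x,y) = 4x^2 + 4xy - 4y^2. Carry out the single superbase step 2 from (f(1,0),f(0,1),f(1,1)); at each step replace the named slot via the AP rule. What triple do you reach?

start (4,-4,4) = (f(1,0),f(0,1),f(1,1))
replace slot 2: 2·(4+4) − (-4) = 20 → (4,20,4)

4,20,4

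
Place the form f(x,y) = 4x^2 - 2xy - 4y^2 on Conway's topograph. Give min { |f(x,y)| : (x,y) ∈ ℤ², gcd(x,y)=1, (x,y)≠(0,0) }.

descent: ρ → (-4,2,4)  [lands on river]
river: ρ → (4,6,-2)
river: ρ → (-2,6,4)
river: ρ → (4,2,-4)
river: ρ → (-4,6,2)
river: ρ → (2,6,-4)
closes: descent 1, river 6
min |a| on river = 2

2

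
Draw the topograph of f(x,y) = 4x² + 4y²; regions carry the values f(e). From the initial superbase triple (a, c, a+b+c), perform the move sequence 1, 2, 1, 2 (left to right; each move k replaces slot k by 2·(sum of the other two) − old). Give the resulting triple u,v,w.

start (4,4,8) = (f(1,0),f(0,1),f(1,1))
replace slot 1: 2·(4+8) − 4 = 20 → (20,4,8)
replace slot 2: 2·(20+8) − 4 = 52 → (20,52,8)
replace slot 1: 2·(52+8) − 20 = 100 → (100,52,8)
replace slot 2: 2·(100+8) − 52 = 164 → (100,164,8)

100,164,8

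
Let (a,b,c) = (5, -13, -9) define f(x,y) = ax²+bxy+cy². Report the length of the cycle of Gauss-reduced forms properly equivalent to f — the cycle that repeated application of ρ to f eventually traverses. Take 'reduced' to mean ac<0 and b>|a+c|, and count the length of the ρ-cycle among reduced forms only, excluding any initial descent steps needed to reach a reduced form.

D = 349, ⌊√D⌋ = 18
descent: ρ → (-9,13,5)  [lands on river]
river: ρ → (5,17,-3)
river: ρ → (-3,13,15)
river: ρ → (15,17,-1)
river: ρ → (-1,17,15)
river: ρ → (15,13,-3)
river: ρ → (-3,17,5)
river: ρ → (5,13,-9)
river: ρ → (-9,5,9)
river: ρ → (9,13,-5)
river: ρ → (-5,17,3)
river: ρ → (3,13,-15)
river: ρ → (-15,17,1)
river: ρ → (1,17,-15)
river: ρ → (-15,13,3)
river: ρ → (3,17,-5)
river: ρ → (-5,13,9)
river: ρ → (9,5,-9)
ρ-cycle length = 18 (tail of 1 descent step not counted)

18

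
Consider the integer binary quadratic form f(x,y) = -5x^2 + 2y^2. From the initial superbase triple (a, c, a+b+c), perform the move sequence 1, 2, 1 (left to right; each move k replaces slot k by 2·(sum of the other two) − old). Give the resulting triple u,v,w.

start (-5,2,-3) = (f(1,0),f(0,1),f(1,1))
replace slot 1: 2·(2+(-3)) − (-5) = 3 → (3,2,-3)
replace slot 2: 2·(3+(-3)) − 2 = -2 → (3,-2,-3)
replace slot 1: 2·((-2)+(-3)) − 3 = -13 → (-13,-2,-3)

-13,-2,-3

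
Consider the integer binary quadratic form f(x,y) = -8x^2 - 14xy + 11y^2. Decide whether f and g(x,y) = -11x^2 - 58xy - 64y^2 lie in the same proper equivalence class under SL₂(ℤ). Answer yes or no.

D₁ = 548, D₂ = 548
river cycle of f (length 18): (11, 14, -8), (-8, 18, 7), (7, 10, -16), (-16, 22, 1), (1, 22, -16), (-16, 10, 7), (7, 18, -8), (-8, 14, 11), (11, 8, -11), (-11, 14, 8), … (8 more)
river cycle of g (length 18): (-11, 8, 11), (11, 14, -8), (-8, 18, 7), (7, 10, -16), (-16, 22, 1), (1, 22, -16), (-16, 10, 7), (7, 18, -8), (-8, 14, 11), (11, 8, -11), … (8 more)
cycles coincide ⇒ equivalent

yes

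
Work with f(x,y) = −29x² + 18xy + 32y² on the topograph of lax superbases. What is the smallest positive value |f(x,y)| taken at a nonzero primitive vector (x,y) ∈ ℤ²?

river: ρ → (32,46,-15)
river: ρ → (-15,44,35)
river: ρ → (35,26,-24)
river: ρ → (-24,22,37)
river: ρ → (37,52,-9)
river: ρ → (-9,56,25)
river: ρ → (25,44,-21)
river: ρ → (-21,40,29)
river: ρ → (29,18,-32)
river: ρ → (-32,46,15)
river: ρ → (15,44,-35)
river: ρ → (-35,26,24)
river: ρ → (24,22,-37)
river: ρ → (-37,52,9)
river: ρ → (9,56,-25)
river: ρ → (-25,44,21)
river: ρ → (21,40,-29)
river: ρ → (-29,18,32)
closes: descent 0, river 18
min |a| on river = 9

9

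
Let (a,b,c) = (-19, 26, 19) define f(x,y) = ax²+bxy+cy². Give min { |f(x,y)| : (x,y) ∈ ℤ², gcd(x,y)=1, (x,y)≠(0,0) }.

river: ρ → (19,12,-26)
river: ρ → (-26,40,5)
river: ρ → (5,40,-26)
river: ρ → (-26,12,19)
river: ρ → (19,26,-19)
river: ρ → (-19,12,26)
river: ρ → (26,40,-5)
river: ρ → (-5,40,26)
river: ρ → (26,12,-19)
river: ρ → (-19,26,19)
closes: descent 0, river 10
min |a| on river = 5

5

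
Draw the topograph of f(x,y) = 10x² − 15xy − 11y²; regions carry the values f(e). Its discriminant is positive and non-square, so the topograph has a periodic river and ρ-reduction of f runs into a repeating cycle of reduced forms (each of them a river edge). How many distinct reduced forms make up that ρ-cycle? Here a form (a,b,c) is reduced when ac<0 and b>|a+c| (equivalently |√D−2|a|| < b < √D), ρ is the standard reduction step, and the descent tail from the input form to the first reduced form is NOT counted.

D = 665, ⌊√D⌋ = 25
descent: ρ → (-11,15,10)  [lands on river]
river: ρ → (10,25,-1)
river: ρ → (-1,25,10)
river: ρ → (10,15,-11)
river: ρ → (-11,7,14)
river: ρ → (14,21,-4)
river: ρ → (-4,19,19)
river: ρ → (19,19,-4)
river: ρ → (-4,21,14)
river: ρ → (14,7,-11)
ρ-cycle length = 10 (tail of 1 descent step not counted)

10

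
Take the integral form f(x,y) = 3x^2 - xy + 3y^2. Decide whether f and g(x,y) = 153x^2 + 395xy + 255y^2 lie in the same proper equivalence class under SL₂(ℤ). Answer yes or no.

D₁ = -35, D₂ = -35
f: flip: (3,-1,3)→(3,1,3)
f: reduced (well bottom): (3,1,3) with a≤c, −a<b≤a
g: translate: b→89 (≡395 mod 306), so (153,395,255)→(153,89,13)
g: flip: (153,89,13)→(13,-89,153)
g: translate: b→-11 (≡-89 mod 26), so (13,-89,153)→(13,-11,3)
g: flip: (13,-11,3)→(3,11,13)
g: translate: b→-1 (≡11 mod 6), so (3,11,13)→(3,-1,3)
g: flip: (3,-1,3)→(3,1,3)
g: reduced (well bottom): (3,1,3) with a≤c, −a<b≤a
reduced forms (3, 1, 3) vs (3, 1, 3) ⇒ equivalent

yes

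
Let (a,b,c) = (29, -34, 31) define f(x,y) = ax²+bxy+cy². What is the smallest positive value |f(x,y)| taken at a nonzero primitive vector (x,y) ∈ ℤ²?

translate: b→24 (≡-34 mod 58), so (29,-34,31)→(29,24,26)
flip: (29,24,26)→(26,-24,29)
reduced (well bottom): (26,-24,29) with a≤c, −a<b≤a
well minimum = a = 26

26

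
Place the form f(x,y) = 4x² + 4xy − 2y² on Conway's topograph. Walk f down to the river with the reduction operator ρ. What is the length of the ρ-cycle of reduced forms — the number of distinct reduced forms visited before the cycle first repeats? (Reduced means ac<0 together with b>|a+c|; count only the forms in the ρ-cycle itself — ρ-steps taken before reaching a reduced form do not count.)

D = 48, ⌊√D⌋ = 6
river: ρ → (-2,4,4)
river: ρ → (4,4,-2)
ρ-cycle length = 2 (tail of 0 descent steps not counted)

2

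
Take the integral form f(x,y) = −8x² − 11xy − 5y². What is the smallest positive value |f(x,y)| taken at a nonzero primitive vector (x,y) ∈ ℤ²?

translate: b→-5 (≡11 mod 16), so (8,11,5)→(8,-5,2)
flip: (8,-5,2)→(2,5,8)
translate: b→1 (≡5 mod 4), so (2,5,8)→(2,1,5)
reduced (well bottom): (2,1,5) with a≤c, −a<b≤a
well minimum |f| = |-2| = 2 (negative-definite)

2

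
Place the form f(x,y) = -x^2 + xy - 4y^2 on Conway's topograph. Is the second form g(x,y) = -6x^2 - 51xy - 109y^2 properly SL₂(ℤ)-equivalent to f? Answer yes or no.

D₁ = -15, D₂ = -15
f is negative-definite; reduce −f:
−f: translate: b→1 (≡-1 mod 2), so (1,-1,4)→(1,1,4)
−f: reduced (well bottom): (1,1,4) with a≤c, −a<b≤a
flip sign back: reduced form of f is (-1,-1,-4)
g is negative-definite; reduce −g:
−g: translate: b→3 (≡51 mod 12), so (6,51,109)→(6,3,1)
−g: flip: (6,3,1)→(1,-3,6)
−g: translate: b→1 (≡-3 mod 2), so (1,-3,6)→(1,1,4)
−g: reduced (well bottom): (1,1,4) with a≤c, −a<b≤a
flip sign back: reduced form of g is (-1,-1,-4)
reduced forms (-1, -1, -4) vs (-1, -1, -4) ⇒ equivalent

yes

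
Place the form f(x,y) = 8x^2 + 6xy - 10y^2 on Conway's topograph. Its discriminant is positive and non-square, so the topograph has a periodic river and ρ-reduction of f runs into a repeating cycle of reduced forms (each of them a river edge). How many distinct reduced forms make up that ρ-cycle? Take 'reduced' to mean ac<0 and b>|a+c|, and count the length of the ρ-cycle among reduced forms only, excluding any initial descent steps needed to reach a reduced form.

D = 356, ⌊√D⌋ = 18
river: ρ → (-10,14,4)
river: ρ → (4,18,-2)
river: ρ → (-2,18,4)
river: ρ → (4,14,-10)
river: ρ → (-10,6,8)
river: ρ → (8,10,-8)
river: ρ → (-8,6,10)
river: ρ → (10,14,-4)
river: ρ → (-4,18,2)
river: ρ → (2,18,-4)
river: ρ → (-4,14,10)
river: ρ → (10,6,-8)
river: ρ → (-8,10,8)
river: ρ → (8,6,-10)
ρ-cycle length = 14 (tail of 0 descent steps not counted)

14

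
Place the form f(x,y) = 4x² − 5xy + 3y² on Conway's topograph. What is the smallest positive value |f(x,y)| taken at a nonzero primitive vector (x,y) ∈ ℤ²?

translate: b→3 (≡-5 mod 8), so (4,-5,3)→(4,3,2)
flip: (4,3,2)→(2,-3,4)
translate: b→1 (≡-3 mod 4), so (2,-3,4)→(2,1,3)
reduced (well bottom): (2,1,3) with a≤c, −a<b≤a
well minimum = a = 2

2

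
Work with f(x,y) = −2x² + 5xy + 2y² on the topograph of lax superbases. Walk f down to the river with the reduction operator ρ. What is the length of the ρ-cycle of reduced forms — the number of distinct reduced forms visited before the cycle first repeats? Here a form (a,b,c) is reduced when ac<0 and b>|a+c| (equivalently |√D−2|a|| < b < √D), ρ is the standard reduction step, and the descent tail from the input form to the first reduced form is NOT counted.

D = 41, ⌊√D⌋ = 6
river: ρ → (2,3,-4)
river: ρ → (-4,5,1)
river: ρ → (1,5,-4)
river: ρ → (-4,3,2)
river: ρ → (2,5,-2)
river: ρ → (-2,3,4)
river: ρ → (4,5,-1)
river: ρ → (-1,5,4)
river: ρ → (4,3,-2)
river: ρ → (-2,5,2)
ρ-cycle length = 10 (tail of 0 descent steps not counted)

10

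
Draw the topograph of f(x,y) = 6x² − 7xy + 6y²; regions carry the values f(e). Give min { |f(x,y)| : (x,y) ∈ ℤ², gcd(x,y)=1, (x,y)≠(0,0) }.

translate: b→5 (≡-7 mod 12), so (6,-7,6)→(6,5,5)
flip: (6,5,5)→(5,-5,6)
translate: b→5 (≡-5 mod 10), so (5,-5,6)→(5,5,6)
reduced (well bottom): (5,5,6) with a≤c, −a<b≤a
well minimum = a = 5

5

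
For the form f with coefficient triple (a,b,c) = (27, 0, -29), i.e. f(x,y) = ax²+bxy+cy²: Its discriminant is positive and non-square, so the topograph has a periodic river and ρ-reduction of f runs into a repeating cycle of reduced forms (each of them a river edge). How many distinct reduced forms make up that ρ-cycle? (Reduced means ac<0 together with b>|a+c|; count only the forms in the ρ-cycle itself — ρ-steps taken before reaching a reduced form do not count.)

D = 3132, ⌊√D⌋ = 55
descent: ρ → (-29,0,27)
descent: ρ → (27,54,-2)  [lands on river]
river: ρ → (-2,54,27)
ρ-cycle length = 2 (tail of 2 descent steps not counted)

2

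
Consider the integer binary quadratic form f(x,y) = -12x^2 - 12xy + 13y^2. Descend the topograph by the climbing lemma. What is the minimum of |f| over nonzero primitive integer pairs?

descent: ρ → (13,12,-12)  [lands on river]
river: ρ → (-12,12,13)
river: ρ → (13,14,-11)
river: ρ → (-11,8,16)
river: ρ → (16,24,-3)
river: ρ → (-3,24,16)
river: ρ → (16,8,-11)
river: ρ → (-11,14,13)
closes: descent 1, river 8
min |a| on river = 3

3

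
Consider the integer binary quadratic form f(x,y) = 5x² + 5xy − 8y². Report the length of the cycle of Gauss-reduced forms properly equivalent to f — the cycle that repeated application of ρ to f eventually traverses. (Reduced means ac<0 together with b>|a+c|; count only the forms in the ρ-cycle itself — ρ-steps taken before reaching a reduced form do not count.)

D = 185, ⌊√D⌋ = 13
river: ρ → (-8,11,2)
river: ρ → (2,13,-2)
river: ρ → (-2,11,8)
river: ρ → (8,5,-5)
river: ρ → (-5,5,8)
river: ρ → (8,11,-2)
river: ρ → (-2,13,2)
river: ρ → (2,11,-8)
river: ρ → (-8,5,5)
river: ρ → (5,5,-8)
ρ-cycle length = 10 (tail of 0 descent steps not counted)

10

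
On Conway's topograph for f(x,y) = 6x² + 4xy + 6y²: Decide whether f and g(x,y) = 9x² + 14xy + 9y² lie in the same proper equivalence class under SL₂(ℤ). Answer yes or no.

D₁ = -128, D₂ = -128
f: reduced (well bottom): (6,4,6) with a≤c, −a<b≤a
g: translate: b→-4 (≡14 mod 18), so (9,14,9)→(9,-4,4)
g: flip: (9,-4,4)→(4,4,9)
g: reduced (well bottom): (4,4,9) with a≤c, −a<b≤a
reduced forms (6, 4, 6) vs (4, 4, 9) ⇒ inequivalent

no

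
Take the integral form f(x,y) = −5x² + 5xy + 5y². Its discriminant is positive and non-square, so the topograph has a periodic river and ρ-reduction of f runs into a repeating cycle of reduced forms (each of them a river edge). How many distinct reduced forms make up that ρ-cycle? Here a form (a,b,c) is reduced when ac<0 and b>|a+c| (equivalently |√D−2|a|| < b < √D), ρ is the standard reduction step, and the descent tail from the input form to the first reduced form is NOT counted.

D = 125, ⌊√D⌋ = 11
river: ρ → (5,5,-5)
river: ρ → (-5,5,5)
ρ-cycle length = 2 (tail of 0 descent steps not counted)

2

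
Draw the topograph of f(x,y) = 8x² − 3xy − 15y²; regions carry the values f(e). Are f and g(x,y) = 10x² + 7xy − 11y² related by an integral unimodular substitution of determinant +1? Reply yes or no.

D₁ = 489, D₂ = 489
river cycle of f (length 22): (8, 13, -10), (-10, 7, 11), (11, 15, -6), (-6, 21, 2), (2, 19, -16), (-16, 13, 5), (5, 17, -10), (-10, 3, 12), (12, 21, -1), (-1, 21, 12), … (12 more)
river cycle of g (length 22): (-11, 15, 6), (6, 21, -2), (-2, 19, 16), (16, 13, -5), (-5, 17, 10), (10, 3, -12), (-12, 21, 1), (1, 21, -12), (-12, 3, 10), (10, 17, -5), … (12 more)
cycles differ ⇒ inequivalent

no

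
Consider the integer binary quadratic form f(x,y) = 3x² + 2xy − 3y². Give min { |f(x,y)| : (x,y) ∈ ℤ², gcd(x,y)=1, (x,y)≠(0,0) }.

river: ρ → (-3,4,2)
river: ρ → (2,4,-3)
river: ρ → (-3,2,3)
river: ρ → (3,4,-2)
river: ρ → (-2,4,3)
river: ρ → (3,2,-3)
closes: descent 0, river 6
min |a| on river = 2

2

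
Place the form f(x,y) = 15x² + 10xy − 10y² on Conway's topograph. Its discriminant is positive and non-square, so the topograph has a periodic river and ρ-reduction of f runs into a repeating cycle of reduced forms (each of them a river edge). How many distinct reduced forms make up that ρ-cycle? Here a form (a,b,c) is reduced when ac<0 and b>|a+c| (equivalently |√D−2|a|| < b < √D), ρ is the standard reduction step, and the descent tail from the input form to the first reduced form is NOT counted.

D = 700, ⌊√D⌋ = 26
river: ρ → (-10,10,15)
river: ρ → (15,20,-5)
river: ρ → (-5,20,15)
river: ρ → (15,10,-10)
ρ-cycle length = 4 (tail of 0 descent steps not counted)

4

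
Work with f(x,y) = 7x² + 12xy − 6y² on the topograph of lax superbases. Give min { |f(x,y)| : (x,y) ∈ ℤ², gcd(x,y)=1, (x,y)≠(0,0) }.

river: ρ → (-6,12,7)
river: ρ → (7,16,-2)
river: ρ → (-2,16,7)
river: ρ → (7,12,-6)
closes: descent 0, river 4
min |a| on river = 2

2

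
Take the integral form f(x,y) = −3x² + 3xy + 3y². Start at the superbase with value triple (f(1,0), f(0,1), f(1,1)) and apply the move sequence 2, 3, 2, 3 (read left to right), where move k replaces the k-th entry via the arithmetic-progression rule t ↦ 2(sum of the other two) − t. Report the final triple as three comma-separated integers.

start (-3,3,3) = (f(1,0),f(0,1),f(1,1))
replace slot 2: 2·((-3)+3) − 3 = -3 → (-3,-3,3)
replace slot 3: 2·((-3)+(-3)) − 3 = -15 → (-3,-3,-15)
replace slot 2: 2·((-3)+(-15)) − (-3) = -33 → (-3,-33,-15)
replace slot 3: 2·((-3)+(-33)) − (-15) = -57 → (-3,-33,-57)

-3,-33,-57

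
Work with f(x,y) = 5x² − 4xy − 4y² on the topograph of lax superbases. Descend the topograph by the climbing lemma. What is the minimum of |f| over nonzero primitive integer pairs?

descent: ρ → (-4,4,5)  [lands on river]
river: ρ → (5,6,-3)
river: ρ → (-3,6,5)
river: ρ → (5,4,-4)
closes: descent 1, river 4
min |a| on river = 3

3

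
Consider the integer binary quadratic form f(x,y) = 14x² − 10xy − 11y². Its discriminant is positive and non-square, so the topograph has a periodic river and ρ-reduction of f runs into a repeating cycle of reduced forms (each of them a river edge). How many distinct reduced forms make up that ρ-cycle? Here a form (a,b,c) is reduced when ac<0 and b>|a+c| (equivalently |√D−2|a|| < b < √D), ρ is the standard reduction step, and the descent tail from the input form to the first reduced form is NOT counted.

D = 716, ⌊√D⌋ = 26
descent: ρ → (-11,10,14)  [lands on river]
river: ρ → (14,18,-7)
river: ρ → (-7,24,5)
river: ρ → (5,26,-2)
river: ρ → (-2,26,5)
river: ρ → (5,24,-7)
river: ρ → (-7,18,14)
river: ρ → (14,10,-11)
river: ρ → (-11,12,13)
river: ρ → (13,14,-10)
river: ρ → (-10,26,1)
river: ρ → (1,26,-10)
river: ρ → (-10,14,13)
river: ρ → (13,12,-11)
ρ-cycle length = 14 (tail of 1 descent step not counted)

14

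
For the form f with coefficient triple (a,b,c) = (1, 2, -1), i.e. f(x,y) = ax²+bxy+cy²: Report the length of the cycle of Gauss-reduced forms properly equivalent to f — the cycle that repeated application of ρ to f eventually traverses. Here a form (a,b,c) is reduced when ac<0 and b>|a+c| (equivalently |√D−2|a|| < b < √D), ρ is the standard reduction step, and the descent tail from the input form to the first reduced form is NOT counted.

D = 8, ⌊√D⌋ = 2
river: ρ → (-1,2,1)
river: ρ → (1,2,-1)
ρ-cycle length = 2 (tail of 0 descent steps not counted)

2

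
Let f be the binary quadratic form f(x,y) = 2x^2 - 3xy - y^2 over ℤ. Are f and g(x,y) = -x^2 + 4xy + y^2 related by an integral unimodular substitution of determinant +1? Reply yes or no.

D₁ = 17, D₂ = 20
discriminants differ ⇒ not SL₂(ℤ)-equivalent

no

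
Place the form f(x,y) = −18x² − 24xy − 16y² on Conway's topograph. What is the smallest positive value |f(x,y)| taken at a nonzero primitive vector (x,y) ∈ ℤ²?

translate: b→-12 (≡24 mod 36), so (18,24,16)→(18,-12,10)
flip: (18,-12,10)→(10,12,18)
translate: b→-8 (≡12 mod 20), so (10,12,18)→(10,-8,16)
reduced (well bottom): (10,-8,16) with a≤c, −a<b≤a
well minimum |f| = |-10| = 10 (negative-definite)

10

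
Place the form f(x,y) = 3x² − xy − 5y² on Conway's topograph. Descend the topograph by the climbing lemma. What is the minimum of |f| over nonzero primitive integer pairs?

descent: ρ → (-5,1,3)
descent: ρ → (3,5,-3)  [lands on river]
river: ρ → (-3,7,1)
river: ρ → (1,7,-3)
river: ρ → (-3,5,3)
river: ρ → (3,7,-1)
river: ρ → (-1,7,3)
closes: descent 2, river 6
min |a| on river = 1

1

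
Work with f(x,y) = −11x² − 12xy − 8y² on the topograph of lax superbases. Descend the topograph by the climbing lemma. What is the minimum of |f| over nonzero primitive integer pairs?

translate: b→-10 (≡12 mod 22), so (11,12,8)→(11,-10,7)
flip: (11,-10,7)→(7,10,11)
translate: b→-4 (≡10 mod 14), so (7,10,11)→(7,-4,8)
reduced (well bottom): (7,-4,8) with a≤c, −a<b≤a
well minimum |f| = |-7| = 7 (negative-definite)

7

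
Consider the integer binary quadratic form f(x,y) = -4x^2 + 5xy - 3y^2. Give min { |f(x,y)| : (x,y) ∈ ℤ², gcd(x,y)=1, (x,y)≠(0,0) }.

translate: b→3 (≡-5 mod 8), so (4,-5,3)→(4,3,2)
flip: (4,3,2)→(2,-3,4)
translate: b→1 (≡-3 mod 4), so (2,-3,4)→(2,1,3)
reduced (well bottom): (2,1,3) with a≤c, −a<b≤a
well minimum |f| = |-2| = 2 (negative-definite)

2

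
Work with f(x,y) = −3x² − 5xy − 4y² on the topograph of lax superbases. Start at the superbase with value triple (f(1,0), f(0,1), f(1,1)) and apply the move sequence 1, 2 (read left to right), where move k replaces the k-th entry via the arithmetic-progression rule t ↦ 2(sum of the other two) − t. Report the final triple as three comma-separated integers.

start (-3,-4,-12) = (f(1,0),f(0,1),f(1,1))
replace slot 1: 2·((-4)+(-12)) − (-3) = -29 → (-29,-4,-12)
replace slot 2: 2·((-29)+(-12)) − (-4) = -78 → (-29,-78,-12)

-29,-78,-12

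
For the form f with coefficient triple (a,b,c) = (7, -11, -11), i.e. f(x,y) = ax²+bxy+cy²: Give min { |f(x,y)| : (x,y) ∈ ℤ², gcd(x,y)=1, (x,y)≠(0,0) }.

descent: ρ → (-11,11,7)  [lands on river]
river: ρ → (7,17,-5)
river: ρ → (-5,13,13)
river: ρ → (13,13,-5)
river: ρ → (-5,17,7)
river: ρ → (7,11,-11)
closes: descent 1, river 6
min |a| on river = 5

5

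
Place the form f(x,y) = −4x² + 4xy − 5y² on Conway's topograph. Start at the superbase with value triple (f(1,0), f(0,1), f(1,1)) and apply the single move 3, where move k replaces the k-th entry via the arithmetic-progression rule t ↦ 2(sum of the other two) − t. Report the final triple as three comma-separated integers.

start (-4,-5,-5) = (f(1,0),f(0,1),f(1,1))
replace slot 3: 2·((-4)+(-5)) − (-5) = -13 → (-4,-5,-13)

-4,-5,-13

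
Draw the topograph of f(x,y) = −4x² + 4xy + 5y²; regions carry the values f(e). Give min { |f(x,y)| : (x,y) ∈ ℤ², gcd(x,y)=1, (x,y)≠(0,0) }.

river: ρ → (5,6,-3)
river: ρ → (-3,6,5)
river: ρ → (5,4,-4)
river: ρ → (-4,4,5)
closes: descent 0, river 4
min |a| on river = 3

3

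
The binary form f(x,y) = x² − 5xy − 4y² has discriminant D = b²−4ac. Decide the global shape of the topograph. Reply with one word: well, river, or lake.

D = b²−4ac = (-5)² − 4·1·(-4) = 41
D > 0 non-square ⇒ indefinite ⇒ periodic river

river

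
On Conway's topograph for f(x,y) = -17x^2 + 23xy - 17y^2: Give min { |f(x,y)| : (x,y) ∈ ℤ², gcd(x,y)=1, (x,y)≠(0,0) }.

translate: b→11 (≡-23 mod 34), so (17,-23,17)→(17,11,11)
flip: (17,11,11)→(11,-11,17)
translate: b→11 (≡-11 mod 22), so (11,-11,17)→(11,11,17)
reduced (well bottom): (11,11,17) with a≤c, −a<b≤a
well minimum |f| = |-11| = 11 (negative-definite)

11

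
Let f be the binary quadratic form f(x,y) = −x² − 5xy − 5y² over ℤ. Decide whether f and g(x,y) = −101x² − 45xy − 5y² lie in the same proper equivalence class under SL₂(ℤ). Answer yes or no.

D₁ = 5, D₂ = 5
river cycle of f (length 2): (-1, 1, 1), (1, 1, -1)
river cycle of g (length 2): (-1, 1, 1), (1, 1, -1)
cycles coincide ⇒ equivalent

yes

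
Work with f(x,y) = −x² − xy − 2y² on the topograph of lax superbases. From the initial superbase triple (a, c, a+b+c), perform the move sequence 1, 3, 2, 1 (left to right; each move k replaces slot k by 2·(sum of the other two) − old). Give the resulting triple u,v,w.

start (-1,-2,-4) = (f(1,0),f(0,1),f(1,1))
replace slot 1: 2·((-2)+(-4)) − (-1) = -11 → (-11,-2,-4)
replace slot 3: 2·((-11)+(-2)) − (-4) = -22 → (-11,-2,-22)
replace slot 2: 2·((-11)+(-22)) − (-2) = -64 → (-11,-64,-22)
replace slot 1: 2·((-64)+(-22)) − (-11) = -161 → (-161,-64,-22)

-161,-64,-22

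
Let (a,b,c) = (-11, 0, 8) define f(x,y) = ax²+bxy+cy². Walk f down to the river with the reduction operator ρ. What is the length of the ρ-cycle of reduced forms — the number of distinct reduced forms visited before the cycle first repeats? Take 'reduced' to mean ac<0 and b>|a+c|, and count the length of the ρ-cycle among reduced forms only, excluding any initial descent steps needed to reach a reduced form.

D = 352, ⌊√D⌋ = 18
descent: ρ → (8,16,-3)  [lands on river]
river: ρ → (-3,14,13)
river: ρ → (13,12,-4)
river: ρ → (-4,12,13)
river: ρ → (13,14,-3)
river: ρ → (-3,16,8)
ρ-cycle length = 6 (tail of 1 descent step not counted)

6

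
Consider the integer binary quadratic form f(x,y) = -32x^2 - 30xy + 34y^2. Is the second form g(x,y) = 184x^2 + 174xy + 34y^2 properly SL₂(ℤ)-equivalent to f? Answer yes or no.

D₁ = 5252, D₂ = 5252
river cycle of f (length 18): (34, 30, -32), (-32, 34, 32), (32, 30, -34), (-34, 38, 28), (28, 18, -44), (-44, 70, 2), (2, 70, -44), (-44, 18, 28), (28, 38, -34), (-34, 30, 32), … (8 more)
river cycle of g (length 18): (34, 30, -32), (-32, 34, 32), (32, 30, -34), (-34, 38, 28), (28, 18, -44), (-44, 70, 2), (2, 70, -44), (-44, 18, 28), (28, 38, -34), (-34, 30, 32), … (8 more)
cycles coincide ⇒ equivalent

yes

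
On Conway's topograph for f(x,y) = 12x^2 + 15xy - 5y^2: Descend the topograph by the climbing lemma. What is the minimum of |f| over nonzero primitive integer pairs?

river: ρ → (-5,15,12)
river: ρ → (12,9,-8)
river: ρ → (-8,7,13)
river: ρ → (13,19,-2)
river: ρ → (-2,21,3)
river: ρ → (3,21,-2)
river: ρ → (-2,19,13)
river: ρ → (13,7,-8)
river: ρ → (-8,9,12)
river: ρ → (12,15,-5)
closes: descent 0, river 10
min |a| on river = 2

2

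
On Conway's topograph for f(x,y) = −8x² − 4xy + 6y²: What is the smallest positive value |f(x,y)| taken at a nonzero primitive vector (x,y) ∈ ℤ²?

descent: ρ → (6,4,-8)  [lands on river]
river: ρ → (-8,12,2)
river: ρ → (2,12,-8)
river: ρ → (-8,4,6)
river: ρ → (6,8,-6)
river: ρ → (-6,4,8)
river: ρ → (8,12,-2)
river: ρ → (-2,12,8)
river: ρ → (8,4,-6)
river: ρ → (-6,8,6)
closes: descent 1, river 10
min |a| on river = 2

2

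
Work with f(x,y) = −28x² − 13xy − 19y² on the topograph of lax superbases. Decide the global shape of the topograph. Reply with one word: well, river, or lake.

D = b²−4ac = (-13)² − 4·(-28)·(-19) = -1959
D < 0 ⇒ definite ⇒ every region one sign ⇒ single well

well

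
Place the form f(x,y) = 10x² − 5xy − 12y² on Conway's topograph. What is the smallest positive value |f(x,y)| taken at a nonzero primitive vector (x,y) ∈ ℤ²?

descent: ρ → (-12,5,10)  [lands on river]
river: ρ → (10,15,-7)
river: ρ → (-7,13,12)
river: ρ → (12,11,-8)
river: ρ → (-8,21,2)
river: ρ → (2,19,-18)
river: ρ → (-18,17,3)
river: ρ → (3,19,-12)
closes: descent 1, river 8
min |a| on river = 2

2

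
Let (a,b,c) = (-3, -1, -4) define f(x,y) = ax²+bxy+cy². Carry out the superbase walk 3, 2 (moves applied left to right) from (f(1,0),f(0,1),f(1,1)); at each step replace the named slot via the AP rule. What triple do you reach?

start (-3,-4,-8) = (f(1,0),f(0,1),f(1,1))
replace slot 3: 2·((-3)+(-4)) − (-8) = -6 → (-3,-4,-6)
replace slot 2: 2·((-3)+(-6)) − (-4) = -14 → (-3,-14,-6)

-3,-14,-6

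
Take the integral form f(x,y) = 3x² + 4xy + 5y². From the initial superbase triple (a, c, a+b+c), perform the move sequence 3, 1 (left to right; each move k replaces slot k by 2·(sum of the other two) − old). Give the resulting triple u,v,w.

start (3,5,12) = (f(1,0),f(0,1),f(1,1))
replace slot 3: 2·(3+5) − 12 = 4 → (3,5,4)
replace slot 1: 2·(5+4) − 3 = 15 → (15,5,4)

15,5,4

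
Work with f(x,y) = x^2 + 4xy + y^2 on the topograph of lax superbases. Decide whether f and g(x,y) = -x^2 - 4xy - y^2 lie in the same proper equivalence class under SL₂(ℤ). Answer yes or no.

D₁ = 12, D₂ = 12
river cycle of f (length 2): (1, 2, -2), (-2, 2, 1)
river cycle of g (length 2): (-1, 2, 2), (2, 2, -1)
cycles differ ⇒ inequivalent

no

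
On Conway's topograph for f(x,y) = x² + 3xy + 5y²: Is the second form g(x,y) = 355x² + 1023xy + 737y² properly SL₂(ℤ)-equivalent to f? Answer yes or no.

D₁ = -11, D₂ = -11
f: translate: b→1 (≡3 mod 2), so (1,3,5)→(1,1,3)
f: reduced (well bottom): (1,1,3) with a≤c, −a<b≤a
g: translate: b→313 (≡1023 mod 710), so (355,1023,737)→(355,313,69)
g: flip: (355,313,69)→(69,-313,355)
g: translate: b→-37 (≡-313 mod 138), so (69,-313,355)→(69,-37,5)
g: flip: (69,-37,5)→(5,37,69)
g: translate: b→-3 (≡37 mod 10), so (5,37,69)→(5,-3,1)
g: flip: (5,-3,1)→(1,3,5)
g: translate: b→1 (≡3 mod 2), so (1,3,5)→(1,1,3)
g: reduced (well bottom): (1,1,3) with a≤c, −a<b≤a
reduced forms (1, 1, 3) vs (1, 1, 3) ⇒ equivalent

yes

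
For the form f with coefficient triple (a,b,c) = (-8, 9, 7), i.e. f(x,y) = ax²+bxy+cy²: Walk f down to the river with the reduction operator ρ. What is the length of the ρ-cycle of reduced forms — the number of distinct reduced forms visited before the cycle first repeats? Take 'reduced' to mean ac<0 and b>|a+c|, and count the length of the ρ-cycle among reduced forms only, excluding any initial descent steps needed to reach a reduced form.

D = 305, ⌊√D⌋ = 17
river: ρ → (7,5,-10)
river: ρ → (-10,15,2)
river: ρ → (2,17,-2)
river: ρ → (-2,15,10)
river: ρ → (10,5,-7)
river: ρ → (-7,9,8)
river: ρ → (8,7,-8)
river: ρ → (-8,9,7)
ρ-cycle length = 8 (tail of 0 descent steps not counted)

8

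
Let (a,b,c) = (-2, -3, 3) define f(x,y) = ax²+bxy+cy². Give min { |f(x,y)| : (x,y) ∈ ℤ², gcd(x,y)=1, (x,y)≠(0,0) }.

descent: ρ → (3,3,-2)  [lands on river]
river: ρ → (-2,5,1)
river: ρ → (1,5,-2)
river: ρ → (-2,3,3)
closes: descent 1, river 4
min |a| on river = 1

1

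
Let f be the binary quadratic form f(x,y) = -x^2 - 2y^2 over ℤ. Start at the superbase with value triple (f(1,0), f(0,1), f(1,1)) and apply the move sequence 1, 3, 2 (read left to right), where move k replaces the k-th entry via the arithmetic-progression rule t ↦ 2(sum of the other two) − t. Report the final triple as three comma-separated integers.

start (-1,-2,-3) = (f(1,0),f(0,1),f(1,1))
replace slot 1: 2·((-2)+(-3)) − (-1) = -9 → (-9,-2,-3)
replace slot 3: 2·((-9)+(-2)) − (-3) = -19 → (-9,-2,-19)
replace slot 2: 2·((-9)+(-19)) − (-2) = -54 → (-9,-54,-19)

-9,-54,-19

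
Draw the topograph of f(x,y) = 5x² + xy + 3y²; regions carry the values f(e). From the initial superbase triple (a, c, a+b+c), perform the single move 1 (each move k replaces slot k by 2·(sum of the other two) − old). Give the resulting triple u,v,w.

start (5,3,9) = (f(1,0),f(0,1),f(1,1))
replace slot 1: 2·(3+9) − 5 = 19 → (19,3,9)

19,3,9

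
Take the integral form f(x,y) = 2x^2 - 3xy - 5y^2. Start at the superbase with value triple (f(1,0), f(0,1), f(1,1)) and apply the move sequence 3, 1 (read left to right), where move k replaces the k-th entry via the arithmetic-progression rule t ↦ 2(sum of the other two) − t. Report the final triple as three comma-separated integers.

start (2,-5,-6) = (f(1,0),f(0,1),f(1,1))
replace slot 3: 2·(2+(-5)) − (-6) = 0 → (2,-5,0)
replace slot 1: 2·((-5)+0) − 2 = -12 → (-12,-5,0)

-12,-5,0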